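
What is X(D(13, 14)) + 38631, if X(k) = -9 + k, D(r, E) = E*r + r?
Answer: 38817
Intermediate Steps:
D(r, E) = r + E*r
X(D(13, 14)) + 38631 = (-9 + 13*(1 + 14)) + 38631 = (-9 + 13*15) + 38631 = (-9 + 195) + 38631 = 186 + 38631 = 38817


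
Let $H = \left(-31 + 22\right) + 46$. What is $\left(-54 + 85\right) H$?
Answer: $1147$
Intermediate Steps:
$H = 37$ ($H = -9 + 46 = 37$)
$\left(-54 + 85\right) H = \left(-54 + 85\right) 37 = 31 \cdot 37 = 1147$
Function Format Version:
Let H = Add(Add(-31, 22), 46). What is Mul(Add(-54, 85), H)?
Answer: 1147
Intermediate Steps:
H = 37 (H = Add(-9, 46) = 37)
Mul(Add(-54, 85), H) = Mul(Add(-54, 85), 37) = Mul(31, 37) = 1147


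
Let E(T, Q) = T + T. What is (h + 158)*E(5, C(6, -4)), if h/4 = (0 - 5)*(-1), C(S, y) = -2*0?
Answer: 1780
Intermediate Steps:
C(S, y) = 0
E(T, Q) = 2*T
h = 20 (h = 4*((0 - 5)*(-1)) = 4*(-5*(-1)) = 4*5 = 20)
(h + 158)*E(5, C(6, -4)) = (20 + 158)*(2*5) = 178*10 = 1780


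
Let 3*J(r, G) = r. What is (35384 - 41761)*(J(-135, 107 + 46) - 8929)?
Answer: 57227198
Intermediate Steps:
J(r, G) = r/3
(35384 - 41761)*(J(-135, 107 + 46) - 8929) = (35384 - 41761)*((1/3)*(-135) - 8929) = -6377*(-45 - 8929) = -6377*(-8974) = 57227198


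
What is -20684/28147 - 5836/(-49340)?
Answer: -214070667/347193245 ≈ -0.61658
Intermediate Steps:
-20684/28147 - 5836/(-49340) = -20684*1/28147 - 5836*(-1/49340) = -20684/28147 + 1459/12335 = -214070667/347193245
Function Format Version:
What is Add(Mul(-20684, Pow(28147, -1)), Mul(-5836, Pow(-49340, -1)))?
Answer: Rational(-214070667, 347193245) ≈ -0.61658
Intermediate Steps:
Add(Mul(-20684, Pow(28147, -1)), Mul(-5836, Pow(-49340, -1))) = Add(Mul(-20684, Rational(1, 28147)), Mul(-5836, Rational(-1, 49340))) = Add(Rational(-20684, 28147), Rational(1459, 12335)) = Rational(-214070667, 347193245)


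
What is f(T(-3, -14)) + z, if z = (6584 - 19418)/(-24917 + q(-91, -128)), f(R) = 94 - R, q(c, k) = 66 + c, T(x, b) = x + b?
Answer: 463566/4157 ≈ 111.51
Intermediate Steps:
T(x, b) = b + x
z = 2139/4157 (z = (6584 - 19418)/(-24917 + (66 - 91)) = -12834/(-24917 - 25) = -12834/(-24942) = -12834*(-1/24942) = 2139/4157 ≈ 0.51455)
f(T(-3, -14)) + z = (94 - (-14 - 3)) + 2139/4157 = (94 - 1*(-17)) + 2139/4157 = (94 + 17) + 2139/4157 = 111 + 2139/4157 = 463566/4157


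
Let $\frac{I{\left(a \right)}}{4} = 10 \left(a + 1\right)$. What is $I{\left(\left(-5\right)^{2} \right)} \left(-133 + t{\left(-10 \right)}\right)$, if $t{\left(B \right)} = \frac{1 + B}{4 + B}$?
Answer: $-136760$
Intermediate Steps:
$I{\left(a \right)} = 40 + 40 a$ ($I{\left(a \right)} = 4 \cdot 10 \left(a + 1\right) = 4 \cdot 10 \left(1 + a\right) = 4 \left(10 + 10 a\right) = 40 + 40 a$)
$t{\left(B \right)} = \frac{1 + B}{4 + B}$
$I{\left(\left(-5\right)^{2} \right)} \left(-133 + t{\left(-10 \right)}\right) = \left(40 + 40 \left(-5\right)^{2}\right) \left(-133 + \frac{1 - 10}{4 - 10}\right) = \left(40 + 40 \cdot 25\right) \left(-133 + \frac{1}{-6} \left(-9\right)\right) = \left(40 + 1000\right) \left(-133 - - \frac{3}{2}\right) = 1040 \left(-133 + \frac{3}{2}\right) = 1040 \left(- \frac{263}{2}\right) = -136760$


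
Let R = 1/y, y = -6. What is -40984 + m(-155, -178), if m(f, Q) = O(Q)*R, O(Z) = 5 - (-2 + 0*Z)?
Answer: -245911/6 ≈ -40985.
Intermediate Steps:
O(Z) = 7 (O(Z) = 5 - (-2 + 0) = 5 - 1*(-2) = 5 + 2 = 7)
R = -⅙ (R = 1/(-6) = -⅙ ≈ -0.16667)
m(f, Q) = -7/6 (m(f, Q) = 7*(-⅙) = -7/6)
-40984 + m(-155, -178) = -40984 - 7/6 = -245911/6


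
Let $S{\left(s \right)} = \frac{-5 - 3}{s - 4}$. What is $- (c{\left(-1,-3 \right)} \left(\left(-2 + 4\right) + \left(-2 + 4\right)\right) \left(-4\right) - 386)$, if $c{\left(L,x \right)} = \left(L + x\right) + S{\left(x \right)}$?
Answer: $\frac{2382}{7} \approx 340.29$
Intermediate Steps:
$S{\left(s \right)} = - \frac{8}{-4 + s}$
$c{\left(L,x \right)} = L + x - \frac{8}{-4 + x}$ ($c{\left(L,x \right)} = \left(L + x\right) - \frac{8}{-4 + x} = L + x - \frac{8}{-4 + x}$)
$- (c{\left(-1,-3 \right)} \left(\left(-2 + 4\right) + \left(-2 + 4\right)\right) \left(-4\right) - 386) = - (\frac{-8 + \left(-4 - 3\right) \left(-1 - 3\right)}{-4 - 3} \left(\left(-2 + 4\right) + \left(-2 + 4\right)\right) \left(-4\right) - 386) = - (\frac{-8 - -28}{-7} \left(2 + 2\right) \left(-4\right) - 386) = - (- \frac{-8 + 28}{7} \cdot 4 \left(-4\right) - 386) = - (\left(- \frac{1}{7}\right) 20 \left(-16\right) - 386) = - (\left(- \frac{20}{7}\right) \left(-16\right) - 386) = - (\frac{320}{7} - 386) = \left(-1\right) \left(- \frac{2382}{7}\right) = \frac{2382}{7}$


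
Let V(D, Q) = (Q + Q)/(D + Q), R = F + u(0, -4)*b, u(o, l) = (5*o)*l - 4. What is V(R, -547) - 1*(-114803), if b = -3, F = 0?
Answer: 61420699/535 ≈ 1.1481e+5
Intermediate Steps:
u(o, l) = -4 + 5*l*o (u(o, l) = 5*l*o - 4 = -4 + 5*l*o)
R = 12 (R = 0 + (-4 + 5*(-4)*0)*(-3) = 0 + (-4 + 0)*(-3) = 0 - 4*(-3) = 0 + 12 = 12)
V(D, Q) = 2*Q/(D + Q) (V(D, Q) = (2*Q)/(D + Q) = 2*Q/(D + Q))
V(R, -547) - 1*(-114803) = 2*(-547)/(12 - 547) - 1*(-114803) = 2*(-547)/(-535) + 114803 = 2*(-547)*(-1/535) + 114803 = 1094/535 + 114803 = 61420699/535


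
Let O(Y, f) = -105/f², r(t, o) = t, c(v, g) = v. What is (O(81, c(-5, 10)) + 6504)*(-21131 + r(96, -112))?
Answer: -136723293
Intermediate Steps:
O(Y, f) = -105/f²
(O(81, c(-5, 10)) + 6504)*(-21131 + r(96, -112)) = (-105/(-5)² + 6504)*(-21131 + 96) = (-105*1/25 + 6504)*(-21035) = (-21/5 + 6504)*(-21035) = (32499/5)*(-21035) = -136723293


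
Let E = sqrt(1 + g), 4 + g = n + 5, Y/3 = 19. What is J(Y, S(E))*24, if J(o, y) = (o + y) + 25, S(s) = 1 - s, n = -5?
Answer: 1992 - 24*I*sqrt(3) ≈ 1992.0 - 41.569*I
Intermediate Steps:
Y = 57 (Y = 3*19 = 57)
g = -4 (g = -4 + (-5 + 5) = -4 + 0 = -4)
E = I*sqrt(3) (E = sqrt(1 - 4) = sqrt(-3) = I*sqrt(3) ≈ 1.732*I)
J(o, y) = 25 + o + y
J(Y, S(E))*24 = (25 + 57 + (1 - I*sqrt(3)))*24 = (83 - I*sqrt(3))*24 = 1992 - 24*I*sqrt(3)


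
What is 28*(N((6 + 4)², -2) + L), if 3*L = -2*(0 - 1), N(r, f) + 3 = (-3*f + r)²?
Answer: 943628/3 ≈ 3.1454e+5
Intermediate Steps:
N(r, f) = -3 + (r - 3*f)² (N(r, f) = -3 + (-3*f + r)² = -3 + (r - 3*f)²)
L = ⅔ (L = (-2*(0 - 1))/3 = (-2*(-1))/3 = (⅓)*2 = ⅔ ≈ 0.66667)
28*(N((6 + 4)², -2) + L) = 28*((-3 + (-(6 + 4)² + 3*(-2))²) + ⅔) = 28*((-3 + (-1*10² - 6)²) + ⅔) = 28*((-3 + (-1*100 - 6)²) + ⅔) = 28*((-3 + (-100 - 6)²) + ⅔) = 28*((-3 + (-106)²) + ⅔) = 28*((-3 + 11236) + ⅔) = 28*(11233 + ⅔) = 28*(33701/3) = 943628/3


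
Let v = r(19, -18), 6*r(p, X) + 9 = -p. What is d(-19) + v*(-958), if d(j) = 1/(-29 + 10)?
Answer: 254825/57 ≈ 4470.6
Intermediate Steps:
r(p, X) = -3/2 - p/6 (r(p, X) = -3/2 + (-p)/6 = -3/2 - p/6)
v = -14/3 (v = -3/2 - 1/6*19 = -3/2 - 19/6 = -14/3 ≈ -4.6667)
d(j) = -1/19 (d(j) = 1/(-19) = -1/19)
d(-19) + v*(-958) = -1/19 - 14/3*(-958) = -1/19 + 13412/3 = 254825/57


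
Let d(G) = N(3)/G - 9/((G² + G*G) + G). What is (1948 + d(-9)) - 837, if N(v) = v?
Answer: 56641/51 ≈ 1110.6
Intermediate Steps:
d(G) = -9/(G + 2*G²) + 3/G (d(G) = 3/G - 9/((G² + G*G) + G) = 3/G - 9/((G² + G²) + G) = 3/G - 9/(2*G² + G) = 3/G - 9/(G + 2*G²) = -9/(G + 2*G²) + 3/G)
(1948 + d(-9)) - 837 = (1948 + 6*(-1 - 9)/(-9*(1 + 2*(-9)))) - 837 = (1948 + 6*(-⅑)*(-10)/(1 - 18)) - 837 = (1948 + 6*(-⅑)*(-10)/(-17)) - 837 = (1948 + 6*(-⅑)*(-1/17)*(-10)) - 837 = (1948 - 20/51) - 837 = 99328/51 - 837 = 56641/51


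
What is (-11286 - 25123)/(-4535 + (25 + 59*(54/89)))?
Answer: 3240401/398204 ≈ 8.1375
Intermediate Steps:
(-11286 - 25123)/(-4535 + (25 + 59*(54/89))) = -36409/(-4535 + (25 + 59*(54*(1/89)))) = -36409/(-4535 + (25 + 59*(54/89))) = -36409/(-4535 + (25 + 3186/89)) = -36409/(-4535 + 5411/89) = -36409/(-398204/89) = -36409*(-89/398204) = 3240401/398204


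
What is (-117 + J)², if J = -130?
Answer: 61009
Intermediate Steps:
(-117 + J)² = (-117 - 130)² = (-247)² = 61009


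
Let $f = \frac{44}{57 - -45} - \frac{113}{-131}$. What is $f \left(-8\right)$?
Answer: $- \frac{69160}{6681} \approx -10.352$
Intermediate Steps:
$f = \frac{8645}{6681}$ ($f = \frac{44}{57 + 45} - - \frac{113}{131} = \frac{44}{102} + \frac{113}{131} = 44 \cdot \frac{1}{102} + \frac{113}{131} = \frac{22}{51} + \frac{113}{131} = \frac{8645}{6681} \approx 1.294$)
$f \left(-8\right) = \frac{8645}{6681} \left(-8\right) = - \frac{69160}{6681}$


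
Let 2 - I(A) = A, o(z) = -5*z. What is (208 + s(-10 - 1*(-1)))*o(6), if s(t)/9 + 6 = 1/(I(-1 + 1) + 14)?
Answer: -37095/8 ≈ -4636.9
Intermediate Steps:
I(A) = 2 - A
s(t) = -855/16 (s(t) = -54 + 9/((2 - (-1 + 1)) + 14) = -54 + 9/((2 - 1*0) + 14) = -54 + 9/((2 + 0) + 14) = -54 + 9/(2 + 14) = -54 + 9/16 = -855/16)
(208 + s(-10 - 1*(-1)))*o(6) = (208 - 855/16)*(-5*6) = (2473/16)*(-30) = -37095/8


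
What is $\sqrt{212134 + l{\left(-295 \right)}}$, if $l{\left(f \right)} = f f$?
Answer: $\sqrt{299159} \approx 546.95$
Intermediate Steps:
$l{\left(f \right)} = f^{2}$
$\sqrt{212134 + l{\left(-295 \right)}} = \sqrt{212134 + \left(-295\right)^{2}} = \sqrt{212134 + 87025} = \sqrt{299159}$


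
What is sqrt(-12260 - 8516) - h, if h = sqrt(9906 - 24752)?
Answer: I*(-sqrt(14846) + 14*sqrt(106)) ≈ 22.295*I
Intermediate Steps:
h = I*sqrt(14846) (h = sqrt(-14846) = I*sqrt(14846) ≈ 121.84*I)
sqrt(-12260 - 8516) - h = sqrt(-12260 - 8516) - I*sqrt(14846) = sqrt(-20776) - I*sqrt(14846) = 14*I*sqrt(106) - I*sqrt(14846) = -I*sqrt(14846) + 14*I*sqrt(106)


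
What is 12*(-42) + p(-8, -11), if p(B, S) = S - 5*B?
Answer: -475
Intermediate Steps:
12*(-42) + p(-8, -11) = 12*(-42) + (-11 - 5*(-8)) = -504 + (-11 + 40) = -504 + 29 = -475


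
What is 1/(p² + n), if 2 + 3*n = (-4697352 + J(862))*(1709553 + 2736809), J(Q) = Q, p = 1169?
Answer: -1/6960763523233 ≈ -1.4366e-13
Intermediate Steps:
n = -6960764889794 (n = -⅔ + ((-4697352 + 862)*(1709553 + 2736809))/3 = -⅔ + (-4696490*4446362)/3 = -⅔ + (⅓)*(-20882294669380) = -⅔ - 20882294669380/3 = -6960764889794)
1/(p² + n) = 1/(1169² - 6960764889794) = 1/(1366561 - 6960764889794) = 1/(-6960763523233) = -1/6960763523233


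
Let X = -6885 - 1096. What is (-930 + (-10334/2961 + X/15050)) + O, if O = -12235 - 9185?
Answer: -142309046563/6366150 ≈ -22354.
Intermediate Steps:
X = -7981
O = -21420
(-930 + (-10334/2961 + X/15050)) + O = (-930 + (-10334/2961 - 7981/15050)) - 21420 = (-930 - 25594063/6366150) - 21420 = -5946113563/6366150 - 21420 = -142309046563/6366150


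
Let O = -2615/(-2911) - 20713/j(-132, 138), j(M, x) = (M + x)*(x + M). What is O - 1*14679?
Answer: -1598501887/104796 ≈ -15253.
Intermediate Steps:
j(M, x) = (M + x)**2 (j(M, x) = (M + x)*(M + x) = (M + x)**2)
O = -60201403/104796 (O = -2615/(-2911) - 20713/(-132 + 138)**2 = -2615*(-1/2911) - 20713/(6**2) = 2615/2911 - 20713/36 = -60201403/104796 ≈ -574.46)
O - 1*14679 = -60201403/104796 - 1*14679 = -60201403/104796 - 14679 = -1598501887/104796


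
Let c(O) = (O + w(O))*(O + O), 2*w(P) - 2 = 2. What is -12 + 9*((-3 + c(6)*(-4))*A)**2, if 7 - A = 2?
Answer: 33698013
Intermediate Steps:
A = 5 (A = 7 - 1*2 = 7 - 2 = 5)
w(P) = 2 (w(P) = 1 + (1/2)*2 = 1 + 1 = 2)
c(O) = 2*O*(2 + O) (c(O) = (O + 2)*(O + O) = (2 + O)*(2*O) = 2*O*(2 + O))
-12 + 9*((-3 + c(6)*(-4))*A)**2 = -12 + 9*((-3 + (2*6*(2 + 6))*(-4))*5)**2 = -12 + 9*((-3 + (2*6*8)*(-4))*5)**2 = -12 + 9*((-3 + 96*(-4))*5)**2 = -12 + 9*((-3 - 384)*5)**2 = -12 + 9*(-387*5)**2 = -12 + 9*(-1935)**2 = -12 + 9*3744225 = -12 + 33698025 = 33698013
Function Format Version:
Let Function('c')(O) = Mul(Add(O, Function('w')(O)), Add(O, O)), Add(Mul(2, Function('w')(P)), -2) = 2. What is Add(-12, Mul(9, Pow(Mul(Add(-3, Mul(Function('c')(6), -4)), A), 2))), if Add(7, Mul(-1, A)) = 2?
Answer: 33698013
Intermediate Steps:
A = 5 (A = Add(7, Mul(-1, 2)) = Add(7, -2) = 5)
Function('w')(P) = 2 (Function('w')(P) = Add(1, Mul(Rational(1, 2), 2)) = Add(1, 1) = 2)
Function('c')(O) = Mul(2, O, Add(2, O)) (Function('c')(O) = Mul(Add(O, 2), Add(O, O)) = Mul(Add(2, O), Mul(2, O)) = Mul(2, O, Add(2, O)))
Add(-12, Mul(9, Pow(Mul(Add(-3, Mul(Function('c')(6), -4)), A), 2))) = Add(-12, Mul(9, Pow(Mul(Add(-3, Mul(Mul(2, 6, Add(2, 6)), -4)), 5), 2))) = Add(-12, Mul(9, Pow(Mul(Add(-3, Mul(Mul(2, 6, 8), -4)), 5), 2))) = Add(-12, Mul(9, Pow(Mul(Add(-3, Mul(96, -4)), 5), 2))) = Add(-12, Mul(9, Pow(Mul(Add(-3, -384), 5), 2))) = Add(-12, Mul(9, Pow(Mul(-387, 5), 2))) = Add(-12, Mul(9, Pow(-1935, 2))) = Add(-12, Mul(9, 3744225)) = Add(-12, 33698025) = 33698013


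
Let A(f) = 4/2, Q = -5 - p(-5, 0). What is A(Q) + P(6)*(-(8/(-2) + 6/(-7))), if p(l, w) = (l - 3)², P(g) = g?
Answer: 218/7 ≈ 31.143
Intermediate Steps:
p(l, w) = (-3 + l)²
Q = -69 (Q = -5 - (-3 - 5)² = -5 - 1*(-8)² = -5 - 1*64 = -5 - 64 = -69)
A(f) = 2 (A(f) = 4*(½) = 2)
A(Q) + P(6)*(-(8/(-2) + 6/(-7))) = 2 + 6*(-(8/(-2) + 6/(-7))) = 2 + 6*(-(8*(-½) + 6*(-⅐))) = 2 + 6*(-(-4 - 6/7)) = 2 + 6*(-1*(-34/7)) = 2 + 6*(34/7) = 2 + 204/7 = 218/7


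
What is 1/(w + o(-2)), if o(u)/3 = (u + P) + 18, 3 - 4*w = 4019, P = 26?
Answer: -1/878 ≈ -0.0011390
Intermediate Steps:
w = -1004 (w = ¾ - ¼*4019 = ¾ - 4019/4 = -1004)
o(u) = 132 + 3*u (o(u) = 3*((u + 26) + 18) = 3*((26 + u) + 18) = 3*(44 + u) = 132 + 3*u)
1/(w + o(-2)) = 1/(-1004 + (132 + 3*(-2))) = 1/(-1004 + (132 - 6)) = 1/(-1004 + 126) = 1/(-878) = -1/878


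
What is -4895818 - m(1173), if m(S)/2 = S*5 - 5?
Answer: -4907538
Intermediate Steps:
m(S) = -10 + 10*S (m(S) = 2*(S*5 - 5) = 2*(5*S - 5) = 2*(-5 + 5*S) = -10 + 10*S)
-4895818 - m(1173) = -4895818 - (-10 + 10*1173) = -4895818 - (-10 + 11730) = -4895818 - 1*11720 = -4895818 - 11720 = -4907538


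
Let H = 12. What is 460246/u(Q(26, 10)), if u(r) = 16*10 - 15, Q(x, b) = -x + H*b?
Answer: 460246/145 ≈ 3174.1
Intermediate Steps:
Q(x, b) = -x + 12*b
u(r) = 145 (u(r) = 160 - 15 = 145)
460246/u(Q(26, 10)) = 460246/145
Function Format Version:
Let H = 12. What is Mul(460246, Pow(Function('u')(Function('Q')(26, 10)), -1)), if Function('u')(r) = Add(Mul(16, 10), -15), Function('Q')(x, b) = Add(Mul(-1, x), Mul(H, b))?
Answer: Rational(460246, 145) ≈ 3174.1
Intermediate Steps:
Function('Q')(x, b) = Add(Mul(-1, x), Mul(12, b))
Function('u')(r) = 145 (Function('u')(r) = Add(160, -15) = 145)
Mul(460246, Pow(Function('u')(Function('Q')(26, 10)), -1)) = Mul(460246, Pow(145, -1)) = Mul(460246, Rational(1, 145)) = Rational(460246, 145)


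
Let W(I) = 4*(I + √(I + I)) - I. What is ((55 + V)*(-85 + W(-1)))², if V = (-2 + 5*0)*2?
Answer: 20058912 - 1831104*I*√2 ≈ 2.0059e+7 - 2.5896e+6*I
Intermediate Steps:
V = -4 (V = (-2 + 0)*2 = -2*2 = -4)
W(I) = 3*I + 4*√2*√I (W(I) = 4*(I + √(2*I)) - I = 4*(I + √2*√I) - I = (4*I + 4*√2*√I) - I = 3*I + 4*√2*√I)
((55 + V)*(-85 + W(-1)))² = ((55 - 4)*(-85 + (3*(-1) + 4*√2*√(-1))))² = (51*(-85 + (-3 + 4*√2*I)))² = (51*(-85 + (-3 + 4*I*√2)))² = (51*(-88 + 4*I*√2))² = (-4488 + 204*I*√2)²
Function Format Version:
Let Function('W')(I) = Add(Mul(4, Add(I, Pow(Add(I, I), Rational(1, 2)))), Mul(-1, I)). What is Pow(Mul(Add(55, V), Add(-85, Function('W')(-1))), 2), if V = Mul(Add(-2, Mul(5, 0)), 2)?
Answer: Add(20058912, Mul(-1831104, I, Pow(2, Rational(1, 2)))) ≈ Add(2.0059e+7, Mul(-2.5896e+6, I))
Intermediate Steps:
V = -4 (V = Mul(Add(-2, 0), 2) = Mul(-2, 2) = -4)
Function('W')(I) = Add(Mul(3, I), Mul(4, Pow(2, Rational(1, 2)), Pow(I, Rational(1, 2)))) (Function('W')(I) = Add(Mul(4, Add(I, Pow(Mul(2, I), Rational(1, 2)))), Mul(-1, I)) = Add(Mul(4, Add(I, Mul(Pow(2, Rational(1, 2)), Pow(I, Rational(1, 2))))), Mul(-1, I)) = Add(Add(Mul(4, I), Mul(4, Pow(2, Rational(1, 2)), Pow(I, Rational(1, 2)))), Mul(-1, I)) = Add(Mul(3, I), Mul(4, Pow(2, Rational(1, 2)), Pow(I, Rational(1, 2)))))
Pow(Mul(Add(55, V), Add(-85, Function('W')(-1))), 2) = Pow(Mul(Add(55, -4), Add(-85, Add(Mul(3, -1), Mul(4, Pow(2, Rational(1, 2)), Pow(-1, Rational(1, 2)))))), 2) = Pow(Mul(51, Add(-85, Add(-3, Mul(4, Pow(2, Rational(1, 2)), I)))), 2) = Pow(Mul(51, Add(-85, Add(-3, Mul(4, I, Pow(2, Rational(1, 2)))))), 2) = Pow(Mul(51, Add(-88, Mul(4, I, Pow(2, Rational(1, 2))))), 2) = Pow(Add(-4488, Mul(204, I, Pow(2, Rational(1, 2)))), 2)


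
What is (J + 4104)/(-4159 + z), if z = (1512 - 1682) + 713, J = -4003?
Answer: -101/3616 ≈ -0.027931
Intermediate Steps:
z = 543 (z = -170 + 713 = 543)
(J + 4104)/(-4159 + z) = (-4003 + 4104)/(-4159 + 543) = 101/(-3616) = 101*(-1/3616) = -101/3616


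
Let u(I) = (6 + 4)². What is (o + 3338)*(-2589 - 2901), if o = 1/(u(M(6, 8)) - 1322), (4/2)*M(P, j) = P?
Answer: -11196951075/611 ≈ -1.8326e+7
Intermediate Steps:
M(P, j) = P/2
u(I) = 100 (u(I) = 10² = 100)
o = -1/1222 (o = 1/(100 - 1322) = 1/(-1222) = -1/1222 ≈ -0.00081833)
(o + 3338)*(-2589 - 2901) = (-1/1222 + 3338)*(-2589 - 2901) = (4079035/1222)*(-5490) = -11196951075/611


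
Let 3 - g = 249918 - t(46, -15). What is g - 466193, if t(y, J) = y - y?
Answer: -716108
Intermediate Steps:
t(y, J) = 0
g = -249915 (g = 3 - (249918 - 1*0) = 3 - (249918 + 0) = 3 - 1*249918 = 3 - 249918 = -249915)
g - 466193 = -249915 - 466193 = -716108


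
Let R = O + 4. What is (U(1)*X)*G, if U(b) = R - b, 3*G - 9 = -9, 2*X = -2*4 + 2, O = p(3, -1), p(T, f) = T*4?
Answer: 0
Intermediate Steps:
p(T, f) = 4*T
O = 12 (O = 4*3 = 12)
X = -3 (X = (-2*4 + 2)/2 = (-8 + 2)/2 = (1/2)*(-6) = -3)
R = 16 (R = 12 + 4 = 16)
G = 0 (G = 3 + (1/3)*(-9) = 3 - 3 = 0)
U(b) = 16 - b
(U(1)*X)*G = ((16 - 1*1)*(-3))*0 = ((16 - 1)*(-3))*0 = (15*(-3))*0 = -45*0 = 0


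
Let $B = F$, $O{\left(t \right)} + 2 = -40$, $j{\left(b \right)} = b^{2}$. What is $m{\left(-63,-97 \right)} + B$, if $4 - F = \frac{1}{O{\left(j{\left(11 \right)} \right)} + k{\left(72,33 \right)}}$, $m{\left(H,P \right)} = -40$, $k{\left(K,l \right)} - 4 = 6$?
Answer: $- \frac{1151}{32} \approx -35.969$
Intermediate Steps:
$k{\left(K,l \right)} = 10$ ($k{\left(K,l \right)} = 4 + 6 = 10$)
$O{\left(t \right)} = -42$ ($O{\left(t \right)} = -2 - 40 = -42$)
$F = \frac{129}{32}$ ($F = 4 - \frac{1}{-42 + 10} = 4 - \frac{1}{-32} = 4 - - \frac{1}{32} = 4 + \frac{1}{32} = \frac{129}{32} \approx 4.0313$)
$B = \frac{129}{32} \approx 4.0313$
$m{\left(-63,-97 \right)} + B = -40 + \frac{129}{32} = - \frac{1151}{32}$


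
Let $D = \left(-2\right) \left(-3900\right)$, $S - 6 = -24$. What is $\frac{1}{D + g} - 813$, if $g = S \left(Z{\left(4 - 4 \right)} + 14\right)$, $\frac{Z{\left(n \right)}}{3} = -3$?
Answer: $- \frac{6268229}{7710} \approx -813.0$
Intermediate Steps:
$Z{\left(n \right)} = -9$ ($Z{\left(n \right)} = 3 \left(-3\right) = -9$)
$S = -18$ ($S = 6 - 24 = -18$)
$D = 7800$
$g = -90$ ($g = - 18 \left(-9 + 14\right) = \left(-18\right) 5 = -90$)
$\frac{1}{D + g} - 813 = \frac{1}{7800 - 90} - 813 = \frac{1}{7710} - 813 = - \frac{6268229}{7710}$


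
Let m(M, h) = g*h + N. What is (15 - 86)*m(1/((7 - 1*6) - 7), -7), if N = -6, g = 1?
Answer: 923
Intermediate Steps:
m(M, h) = -6 + h (m(M, h) = 1*h - 6 = h - 6 = -6 + h)
(15 - 86)*m(1/((7 - 1*6) - 7), -7) = (15 - 86)*(-6 - 7) = -71*(-13) = 923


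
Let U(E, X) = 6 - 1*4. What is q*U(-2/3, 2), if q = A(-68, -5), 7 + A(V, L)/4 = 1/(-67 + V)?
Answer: -7568/135 ≈ -56.059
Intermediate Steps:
U(E, X) = 2 (U(E, X) = 6 - 4 = 2)
A(V, L) = -28 + 4/(-67 + V)
q = -3784/135 (q = 4*(470 - 7*(-68))/(-67 - 68) = 4*(470 + 476)/(-135) = 4*(-1/135)*946 = -3784/135 ≈ -28.030)
q*U(-2/3, 2) = -3784/135*2 = -7568/135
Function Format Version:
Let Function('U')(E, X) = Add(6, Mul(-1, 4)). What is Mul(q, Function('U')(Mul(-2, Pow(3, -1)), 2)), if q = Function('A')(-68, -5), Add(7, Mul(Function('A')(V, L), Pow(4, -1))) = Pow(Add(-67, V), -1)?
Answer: Rational(-7568, 135) ≈ -56.059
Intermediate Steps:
Function('U')(E, X) = 2 (Function('U')(E, X) = Add(6, -4) = 2)
Function('A')(V, L) = Add(-28, Mul(4, Pow(Add(-67, V), -1)))
q = Rational(-3784, 135) (q = Mul(4, Pow(Add(-67, -68), -1), Add(470, Mul(-7, -68))) = Mul(4, Pow(-135, -1), Add(470, 476)) = Mul(4, Rational(-1, 135), 946) = Rational(-3784, 135) ≈ -28.030)
Mul(q, Function('U')(Mul(-2, Pow(3, -1)), 2)) = Mul(Rational(-3784, 135), 2) = Rational(-7568, 135)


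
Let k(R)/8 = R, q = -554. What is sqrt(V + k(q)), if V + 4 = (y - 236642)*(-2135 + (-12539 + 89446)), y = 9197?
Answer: 2*I*sqrt(4251630494) ≈ 1.3041e+5*I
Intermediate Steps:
k(R) = 8*R
V = -17006517544 (V = -4 + (9197 - 236642)*(-2135 + (-12539 + 89446)) = -4 - 227445*(-2135 + 76907) = -4 - 227445*74772 = -4 - 17006517540 = -17006517544)
sqrt(V + k(q)) = sqrt(-17006517544 + 8*(-554)) = sqrt(-17006517544 - 4432) = sqrt(-17006521976) = 2*I*sqrt(4251630494)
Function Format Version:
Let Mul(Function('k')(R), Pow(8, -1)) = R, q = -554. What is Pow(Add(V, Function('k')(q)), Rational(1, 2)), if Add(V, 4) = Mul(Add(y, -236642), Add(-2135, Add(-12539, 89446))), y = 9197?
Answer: Mul(2, I, Pow(4251630494, Rational(1, 2))) ≈ Mul(1.3041e+5, I)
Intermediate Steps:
Function('k')(R) = Mul(8, R)
V = -17006517544 (V = Add(-4, Mul(Add(9197, -236642), Add(-2135, Add(-12539, 89446)))) = Add(-4, Mul(-227445, Add(-2135, 76907))) = Add(-4, Mul(-227445, 74772)) = Add(-4, -17006517540) = -17006517544)
Pow(Add(V, Function('k')(q)), Rational(1, 2)) = Pow(Add(-17006517544, Mul(8, -554)), Rational(1, 2)) = Pow(Add(-17006517544, -4432), Rational(1, 2)) = Pow(-17006521976, Rational(1, 2)) = Mul(2, I, Pow(4251630494, Rational(1, 2)))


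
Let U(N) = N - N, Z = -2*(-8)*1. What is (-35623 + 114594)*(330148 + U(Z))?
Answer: 26072117708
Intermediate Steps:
Z = 16 (Z = 16*1 = 16)
U(N) = 0
(-35623 + 114594)*(330148 + U(Z)) = (-35623 + 114594)*(330148 + 0) = 78971*330148 = 26072117708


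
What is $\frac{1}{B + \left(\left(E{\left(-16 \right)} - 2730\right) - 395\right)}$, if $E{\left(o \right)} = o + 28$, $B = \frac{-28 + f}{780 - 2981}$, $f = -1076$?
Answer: $- \frac{2201}{6850609} \approx -0.00032129$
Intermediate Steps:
$B = \frac{1104}{2201}$ ($B = \frac{-28 - 1076}{780 - 2981} = - \frac{1104}{-2201} = \left(-1104\right) \left(- \frac{1}{2201}\right) = \frac{1104}{2201} \approx 0.50159$)
$E{\left(o \right)} = 28 + o$
$\frac{1}{B + \left(\left(E{\left(-16 \right)} - 2730\right) - 395\right)} = \frac{1}{\frac{1104}{2201} + \left(\left(\left(28 - 16\right) - 2730\right) - 395\right)} = \frac{1}{\frac{1104}{2201} + \left(\left(12 - 2730\right) - 395\right)} = \frac{1}{\frac{1104}{2201} - 3113} = \frac{1}{- \frac{6850609}{2201}} = - \frac{2201}{6850609}$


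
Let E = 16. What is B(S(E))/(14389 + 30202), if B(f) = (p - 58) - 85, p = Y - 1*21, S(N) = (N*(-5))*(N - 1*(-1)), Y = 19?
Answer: -145/44591 ≈ -0.0032518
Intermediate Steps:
S(N) = -5*N*(1 + N) (S(N) = (-5*N)*(N + 1) = (-5*N)*(1 + N) = -5*N*(1 + N))
p = -2 (p = 19 - 1*21 = 19 - 21 = -2)
B(f) = -145 (B(f) = (-2 - 58) - 85 = -60 - 85 = -145)
B(S(E))/(14389 + 30202) = -145/(14389 + 30202) = -145/44591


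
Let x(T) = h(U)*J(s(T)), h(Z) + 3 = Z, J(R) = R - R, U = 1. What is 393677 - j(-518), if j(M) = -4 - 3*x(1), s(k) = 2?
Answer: 393681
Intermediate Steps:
J(R) = 0
h(Z) = -3 + Z
x(T) = 0 (x(T) = (-3 + 1)*0 = -2*0 = 0)
j(M) = -4 (j(M) = -4 - 3*0 = -4 + 0 = -4)
393677 - j(-518) = 393677 - 1*(-4) = 393677 + 4 = 393681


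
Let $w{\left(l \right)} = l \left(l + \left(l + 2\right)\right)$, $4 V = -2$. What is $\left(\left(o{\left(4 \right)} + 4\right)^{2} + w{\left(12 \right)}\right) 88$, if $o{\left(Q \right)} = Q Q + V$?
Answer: $60918$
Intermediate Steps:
$V = - \frac{1}{2}$ ($V = \frac{1}{4} \left(-2\right) = - \frac{1}{2} \approx -0.5$)
$o{\left(Q \right)} = - \frac{1}{2} + Q^{2}$ ($o{\left(Q \right)} = Q Q - \frac{1}{2} = Q^{2} - \frac{1}{2} = - \frac{1}{2} + Q^{2}$)
$w{\left(l \right)} = l \left(2 + 2 l\right)$ ($w{\left(l \right)} = l \left(l + \left(2 + l\right)\right) = l \left(2 + 2 l\right)$)
$\left(\left(o{\left(4 \right)} + 4\right)^{2} + w{\left(12 \right)}\right) 88 = \left(\left(\left(- \frac{1}{2} + 4^{2}\right) + 4\right)^{2} + 2 \cdot 12 \left(1 + 12\right)\right) 88 = \left(\left(\left(- \frac{1}{2} + 16\right) + 4\right)^{2} + 2 \cdot 12 \cdot 13\right) 88 = \left(\left(\frac{31}{2} + 4\right)^{2} + 312\right) 88 = \left(\left(\frac{39}{2}\right)^{2} + 312\right) 88 = \left(\frac{1521}{4} + 312\right) 88 = \frac{2769}{4} \cdot 88 = 60918$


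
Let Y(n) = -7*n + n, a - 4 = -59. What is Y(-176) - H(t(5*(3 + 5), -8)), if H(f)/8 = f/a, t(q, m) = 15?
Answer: 11640/11 ≈ 1058.2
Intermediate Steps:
a = -55 (a = 4 - 59 = -55)
Y(n) = -6*n
H(f) = -8*f/55 (H(f) = 8*(f/(-55)) = 8*(f*(-1/55)) = 8*(-f/55) = -8*f/55)
Y(-176) - H(t(5*(3 + 5), -8)) = -6*(-176) - (-8)*15/55 = 1056 - 1*(-24/11) = 1056 + 24/11 = 11640/11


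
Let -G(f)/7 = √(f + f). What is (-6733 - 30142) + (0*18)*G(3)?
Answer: -36875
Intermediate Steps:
G(f) = -7*√2*√f (G(f) = -7*√(f + f) = -7*√2*√f)
(-6733 - 30142) + (0*18)*G(3) = (-6733 - 30142) + (0*18)*(-7*√2*√3) = -36875 + 0*(-7*√6) = -36875 + 0 = -36875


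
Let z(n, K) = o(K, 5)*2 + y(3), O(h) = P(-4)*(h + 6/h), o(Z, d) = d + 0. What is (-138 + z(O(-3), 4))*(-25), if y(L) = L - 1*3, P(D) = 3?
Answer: 3200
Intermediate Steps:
o(Z, d) = d
O(h) = 3*h + 18/h (O(h) = 3*(h + 6/h) = 3*h + 18/h)
y(L) = -3 + L (y(L) = L - 3 = -3 + L)
z(n, K) = 10 (z(n, K) = 5*2 + (-3 + 3) = 10 + 0 = 10)
(-138 + z(O(-3), 4))*(-25) = (-138 + 10)*(-25) = -128*(-25) = 3200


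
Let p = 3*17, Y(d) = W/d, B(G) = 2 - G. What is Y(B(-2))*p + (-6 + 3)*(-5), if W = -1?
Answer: 9/4 ≈ 2.2500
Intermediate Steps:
Y(d) = -1/d
p = 51
Y(B(-2))*p + (-6 + 3)*(-5) = -1/(2 - 1*(-2))*51 + (-6 + 3)*(-5) = -1/(2 + 2)*51 - 3*(-5) = -1/4*51 + 15 = -51/4 + 15 = 9/4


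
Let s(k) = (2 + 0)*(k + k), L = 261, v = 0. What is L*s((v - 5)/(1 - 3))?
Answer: 2610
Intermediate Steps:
s(k) = 4*k (s(k) = 2*(2*k) = 4*k)
L*s((v - 5)/(1 - 3)) = 261*(4*((0 - 5)/(1 - 3))) = 261*(4*(-5/(-2))) = 261*(4*(-5*(-½))) = 261*(4*(5/2)) = 261*10 = 2610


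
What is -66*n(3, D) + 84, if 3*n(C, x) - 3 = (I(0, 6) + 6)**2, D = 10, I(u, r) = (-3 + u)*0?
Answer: -774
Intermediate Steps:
I(u, r) = 0
n(C, x) = 13 (n(C, x) = 1 + (0 + 6)**2/3 = 1 + (1/3)*6**2 = 1 + (1/3)*36 = 1 + 12 = 13)
-66*n(3, D) + 84 = -66*13 + 84 = -858 + 84 = -774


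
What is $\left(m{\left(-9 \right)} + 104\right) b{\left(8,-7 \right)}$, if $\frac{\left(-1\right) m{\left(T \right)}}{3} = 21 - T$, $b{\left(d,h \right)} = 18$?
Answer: $252$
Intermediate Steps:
$m{\left(T \right)} = -63 + 3 T$ ($m{\left(T \right)} = - 3 \left(21 - T\right) = -63 + 3 T$)
$\left(m{\left(-9 \right)} + 104\right) b{\left(8,-7 \right)} = \left(\left(-63 + 3 \left(-9\right)\right) + 104\right) 18 = \left(\left(-63 - 27\right) + 104\right) 18 = \left(-90 + 104\right) 18 = 14 \cdot 18 = 252$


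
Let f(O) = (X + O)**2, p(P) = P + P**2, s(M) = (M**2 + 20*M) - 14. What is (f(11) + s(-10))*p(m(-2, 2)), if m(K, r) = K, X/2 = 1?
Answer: 110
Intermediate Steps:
X = 2 (X = 2*1 = 2)
s(M) = -14 + M**2 + 20*M
f(O) = (2 + O)**2
(f(11) + s(-10))*p(m(-2, 2)) = ((2 + 11)**2 + (-14 + (-10)**2 + 20*(-10)))*(-2*(1 - 2)) = (13**2 + (-14 + 100 - 200))*(-2*(-1)) = (169 - 114)*2 = 55*2 = 110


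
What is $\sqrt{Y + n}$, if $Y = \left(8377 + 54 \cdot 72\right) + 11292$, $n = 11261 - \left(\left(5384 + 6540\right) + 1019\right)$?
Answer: $25 \sqrt{35} \approx 147.9$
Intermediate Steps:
$n = -1682$ ($n = 11261 - \left(11924 + 1019\right) = 11261 - 12943 = -1682$)
$Y = 23557$ ($Y = \left(8377 + 3888\right) + 11292 = 12265 + 11292 = 23557$)
$\sqrt{Y + n} = \sqrt{23557 - 1682} = \sqrt{21875} = 25 \sqrt{35}$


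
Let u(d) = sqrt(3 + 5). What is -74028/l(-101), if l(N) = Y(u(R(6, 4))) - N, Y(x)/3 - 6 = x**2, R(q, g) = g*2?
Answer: -74028/143 ≈ -517.68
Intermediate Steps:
R(q, g) = 2*g
u(d) = 2*sqrt(2) (u(d) = sqrt(8) = 2*sqrt(2))
Y(x) = 18 + 3*x**2
l(N) = 42 - N (l(N) = (18 + 3*(2*sqrt(2))**2) - N = (18 + 3*8) - N = (18 + 24) - N = 42 - N)
-74028/l(-101) = -74028/(42 - 1*(-101)) = -74028/(42 + 101) = -74028/143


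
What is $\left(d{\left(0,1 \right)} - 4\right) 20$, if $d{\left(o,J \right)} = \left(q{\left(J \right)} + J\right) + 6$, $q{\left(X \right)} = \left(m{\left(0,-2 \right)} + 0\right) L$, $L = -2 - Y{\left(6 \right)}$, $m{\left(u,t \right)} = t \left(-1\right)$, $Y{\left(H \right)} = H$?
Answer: $-260$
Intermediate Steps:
$m{\left(u,t \right)} = - t$
$L = -8$ ($L = -2 - 6 = -8$)
$q{\left(X \right)} = -16$ ($q{\left(X \right)} = \left(\left(-1\right) \left(-2\right) + 0\right) \left(-8\right) = \left(2 + 0\right) \left(-8\right) = 2 \left(-8\right) = -16$)
$d{\left(o,J \right)} = -10 + J$ ($d{\left(o,J \right)} = \left(-16 + J\right) + 6 = -10 + J$)
$\left(d{\left(0,1 \right)} - 4\right) 20 = \left(\left(-10 + 1\right) - 4\right) 20 = \left(-9 - 4\right) 20 = \left(-13\right) 20 = -260$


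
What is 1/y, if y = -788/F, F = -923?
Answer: 923/788 ≈ 1.1713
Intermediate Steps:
y = 788/923 (y = -788/(-923) = -788*(-1/923) = 788/923 ≈ 0.85374)
1/y = 1/(788/923) = 923/788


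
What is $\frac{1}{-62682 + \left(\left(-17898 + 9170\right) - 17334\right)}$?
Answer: $- \frac{1}{88744} \approx -1.1268 \cdot 10^{-5}$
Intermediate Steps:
$\frac{1}{-62682 + \left(\left(-17898 + 9170\right) - 17334\right)} = \frac{1}{-62682 - 26062} = \frac{1}{-88744} = - \frac{1}{88744}$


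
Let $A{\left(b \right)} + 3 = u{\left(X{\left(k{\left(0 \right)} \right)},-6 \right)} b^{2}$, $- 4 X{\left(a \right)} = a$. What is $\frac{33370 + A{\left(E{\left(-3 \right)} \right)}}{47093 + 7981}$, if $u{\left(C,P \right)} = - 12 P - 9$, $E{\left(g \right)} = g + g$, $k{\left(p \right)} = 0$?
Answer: $\frac{35635}{55074} \approx 0.64704$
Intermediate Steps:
$X{\left(a \right)} = - \frac{a}{4}$
$E{\left(g \right)} = 2 g$
$u{\left(C,P \right)} = -9 - 12 P$
$A{\left(b \right)} = -3 + 63 b^{2}$ ($A{\left(b \right)} = -3 + \left(-9 - -72\right) b^{2} = -3 + \left(-9 + 72\right) b^{2} = -3 + 63 b^{2}$)
$\frac{33370 + A{\left(E{\left(-3 \right)} \right)}}{47093 + 7981} = \frac{33370 - \left(3 - 63 \left(2 \left(-3\right)\right)^{2}\right)}{47093 + 7981} = \frac{33370 - \left(3 - 63 \left(-6\right)^{2}\right)}{55074} = \left(33370 + \left(-3 + 63 \cdot 36\right)\right) \frac{1}{55074} = \left(33370 + \left(-3 + 2268\right)\right) \frac{1}{55074} = \left(33370 + 2265\right) \frac{1}{55074} = 35635 \cdot \frac{1}{55074} = \frac{35635}{55074}$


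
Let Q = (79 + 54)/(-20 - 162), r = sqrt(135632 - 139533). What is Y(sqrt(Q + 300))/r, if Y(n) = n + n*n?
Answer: I*sqrt(789195706)*(-26 - sqrt(202306))/2637076 ≈ -5.0685*I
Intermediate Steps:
r = I*sqrt(3901) (r = sqrt(-3901) = I*sqrt(3901) ≈ 62.458*I)
Q = -19/26 (Q = 133/(-182) = 133*(-1/182) = -19/26 ≈ -0.73077)
Y(n) = n + n**2
Y(sqrt(Q + 300))/r = (sqrt(-19/26 + 300)*(1 + sqrt(-19/26 + 300)))/((I*sqrt(3901))) = (sqrt(7781/26)*(1 + sqrt(7781/26)))*(-I*sqrt(3901)/3901) = ((sqrt(202306)/26)*(1 + sqrt(202306)/26))*(-I*sqrt(3901)/3901) = (sqrt(202306)*(1 + sqrt(202306)/26)/26)*(-I*sqrt(3901)/3901) = -I*sqrt(789195706)*(1 + sqrt(202306)/26)/101426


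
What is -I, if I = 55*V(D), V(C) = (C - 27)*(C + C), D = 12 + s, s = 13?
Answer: 5500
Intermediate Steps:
D = 25 (D = 12 + 13 = 25)
V(C) = 2*C*(-27 + C) (V(C) = (-27 + C)*(2*C) = 2*C*(-27 + C))
I = -5500 (I = 55*(2*25*(-27 + 25)) = 55*(2*25*(-2)) = 55*(-100) = -5500)
-I = -1*(-5500) = 5500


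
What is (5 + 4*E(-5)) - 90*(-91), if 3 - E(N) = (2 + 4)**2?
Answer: 8063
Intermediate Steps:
E(N) = -33 (E(N) = 3 - (2 + 4)**2 = 3 - 1*6**2 = 3 - 1*36 = 3 - 36 = -33)
(5 + 4*E(-5)) - 90*(-91) = (5 + 4*(-33)) - 90*(-91) = (5 - 132) + 8190 = -127 + 8190 = 8063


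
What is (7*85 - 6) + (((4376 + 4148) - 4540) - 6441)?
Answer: -1868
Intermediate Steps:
(7*85 - 6) + (((4376 + 4148) - 4540) - 6441) = (595 - 6) + ((8524 - 4540) - 6441) = 589 + (3984 - 6441) = 589 - 2457 = -1868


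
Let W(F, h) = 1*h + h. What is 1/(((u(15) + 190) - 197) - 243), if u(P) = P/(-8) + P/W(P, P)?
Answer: -8/2011 ≈ -0.0039781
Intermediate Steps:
W(F, h) = 2*h (W(F, h) = h + h = 2*h)
u(P) = ½ - P/8 (u(P) = P/(-8) + P/((2*P)) = P*(-⅛) + P*(1/(2*P)) = -P/8 + ½ = ½ - P/8)
1/(((u(15) + 190) - 197) - 243) = 1/((((½ - ⅛*15) + 190) - 197) - 243) = 1/((((½ - 15/8) + 190) - 197) - 243) = 1/(((-11/8 + 190) - 197) - 243) = 1/((1509/8 - 197) - 243) = 1/(-67/8 - 243) = 1/(-2011/8) = -8/2011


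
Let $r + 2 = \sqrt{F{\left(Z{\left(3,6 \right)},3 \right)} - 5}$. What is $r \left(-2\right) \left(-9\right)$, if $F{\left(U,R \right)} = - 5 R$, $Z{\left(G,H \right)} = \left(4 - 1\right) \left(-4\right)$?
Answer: $-36 + 36 i \sqrt{5} \approx -36.0 + 80.498 i$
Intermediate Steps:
$Z{\left(G,H \right)} = -12$ ($Z{\left(G,H \right)} = 3 \left(-4\right) = -12$)
$r = -2 + 2 i \sqrt{5}$ ($r = -2 + \sqrt{\left(-5\right) 3 - 5} = -2 + \sqrt{-15 - 5} = -2 + \sqrt{-20} = -2 + 2 i \sqrt{5} \approx -2.0 + 4.4721 i$)
$r \left(-2\right) \left(-9\right) = \left(-2 + 2 i \sqrt{5}\right) \left(-2\right) \left(-9\right) = \left(4 - 4 i \sqrt{5}\right) \left(-9\right) = -36 + 36 i \sqrt{5}$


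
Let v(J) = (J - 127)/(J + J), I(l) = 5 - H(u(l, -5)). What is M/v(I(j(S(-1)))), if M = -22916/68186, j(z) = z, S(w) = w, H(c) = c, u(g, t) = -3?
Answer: 10784/238651 ≈ 0.045187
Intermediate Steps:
M = -11458/34093 (M = -22916*1/68186 = -11458/34093 ≈ -0.33608)
I(l) = 8 (I(l) = 5 - 1*(-3) = 5 + 3 = 8)
v(J) = (-127 + J)/(2*J) (v(J) = (-127 + J)/((2*J)) = (-127 + J)*(1/(2*J)) = (-127 + J)/(2*J))
M/v(I(j(S(-1)))) = -11458*16/(-127 + 8)/34093 = -11458/(34093*((½)*(⅛)*(-119))) = -11458/(34093*(-119/16)) = -11458/34093*(-16/119) = 10784/238651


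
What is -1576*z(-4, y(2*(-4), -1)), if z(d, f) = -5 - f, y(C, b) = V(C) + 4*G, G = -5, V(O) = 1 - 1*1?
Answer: -23640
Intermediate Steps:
V(O) = 0 (V(O) = 1 - 1 = 0)
y(C, b) = -20 (y(C, b) = 0 + 4*(-5) = 0 - 20 = -20)
-1576*z(-4, y(2*(-4), -1)) = -1576*(-5 - 1*(-20)) = -1576*(-5 + 20) = -1576*15 = -23640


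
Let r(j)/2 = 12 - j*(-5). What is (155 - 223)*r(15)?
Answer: -11832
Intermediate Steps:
r(j) = 24 + 10*j (r(j) = 2*(12 - j*(-5)) = 2*(12 - (-5)*j) = 2*(12 + 5*j) = 24 + 10*j)
(155 - 223)*r(15) = (155 - 223)*(24 + 10*15) = -68*(24 + 150) = -68*174 = -11832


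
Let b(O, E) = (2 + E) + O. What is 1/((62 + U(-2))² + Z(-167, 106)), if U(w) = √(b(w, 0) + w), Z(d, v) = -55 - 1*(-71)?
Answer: 1929/7457458 - 31*I*√2/3728729 ≈ 0.00025867 - 1.1758e-5*I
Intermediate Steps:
Z(d, v) = 16 (Z(d, v) = -55 + 71 = 16)
b(O, E) = 2 + E + O
U(w) = √(2 + 2*w) (U(w) = √((2 + 0 + w) + w) = √((2 + w) + w) = √(2 + 2*w))
1/((62 + U(-2))² + Z(-167, 106)) = 1/((62 + √(2 + 2*(-2)))² + 16) = 1/((62 + √(2 - 4))² + 16) = 1/((62 + √(-2))² + 16) = 1/((62 + I*√2)² + 16) = 1/(16 + (62 + I*√2)²)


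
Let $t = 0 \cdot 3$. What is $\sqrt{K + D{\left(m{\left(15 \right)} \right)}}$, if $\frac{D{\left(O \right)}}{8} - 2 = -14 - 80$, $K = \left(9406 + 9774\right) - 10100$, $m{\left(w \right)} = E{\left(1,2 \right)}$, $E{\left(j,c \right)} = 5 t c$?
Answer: $2 \sqrt{2086} \approx 91.345$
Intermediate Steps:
$t = 0$
$E{\left(j,c \right)} = 0$ ($E{\left(j,c \right)} = 5 \cdot 0 c = 0 c = 0$)
$m{\left(w \right)} = 0$
$K = 9080$ ($K = 19180 - 10100 = 9080$)
$D{\left(O \right)} = -736$ ($D{\left(O \right)} = 16 + 8 \left(-14 - 80\right) = 16 + 8 \left(-94\right) = 16 - 752 = -736$)
$\sqrt{K + D{\left(m{\left(15 \right)} \right)}} = \sqrt{9080 - 736} = \sqrt{8344} = 2 \sqrt{2086}$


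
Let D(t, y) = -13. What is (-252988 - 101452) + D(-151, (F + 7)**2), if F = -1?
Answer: -354453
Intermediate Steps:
(-252988 - 101452) + D(-151, (F + 7)**2) = (-252988 - 101452) - 13 = -354440 - 13 = -354453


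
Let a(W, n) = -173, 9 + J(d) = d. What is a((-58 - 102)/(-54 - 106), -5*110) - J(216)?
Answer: -380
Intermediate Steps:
J(d) = -9 + d
a((-58 - 102)/(-54 - 106), -5*110) - J(216) = -173 - (-9 + 216) = -173 - 1*207 = -173 - 207 = -380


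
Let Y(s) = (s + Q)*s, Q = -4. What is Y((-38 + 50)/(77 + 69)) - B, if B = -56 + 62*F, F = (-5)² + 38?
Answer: -20518366/5329 ≈ -3850.3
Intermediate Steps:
F = 63 (F = 25 + 38 = 63)
B = 3850 (B = -56 + 62*63 = -56 + 3906 = 3850)
Y(s) = s*(-4 + s) (Y(s) = (s - 4)*s = (-4 + s)*s = s*(-4 + s))
Y((-38 + 50)/(77 + 69)) - B = ((-38 + 50)/(77 + 69))*(-4 + (-38 + 50)/(77 + 69)) - 1*3850 = (12/146)*(-4 + 12/146) - 3850 = (12*(1/146))*(-4 + 12*(1/146)) - 3850 = 6*(-4 + 6/73)/73 - 3850 = (6/73)*(-286/73) - 3850 = -1716/5329 - 3850 = -20518366/5329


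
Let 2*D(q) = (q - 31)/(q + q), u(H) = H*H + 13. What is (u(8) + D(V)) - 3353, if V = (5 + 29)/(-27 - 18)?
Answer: -444107/136 ≈ -3265.5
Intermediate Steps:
V = -34/45 (V = 34/(-45) = 34*(-1/45) = -34/45 ≈ -0.75556)
u(H) = 13 + H**2 (u(H) = H**2 + 13 = 13 + H**2)
D(q) = (-31 + q)/(4*q) (D(q) = ((q - 31)/(q + q))/2 = ((-31 + q)/((2*q)))/2 = ((-31 + q)*(1/(2*q)))/2 = ((-31 + q)/(2*q))/2 = (-31 + q)/(4*q))
(u(8) + D(V)) - 3353 = ((13 + 8**2) + (-31 - 34/45)/(4*(-34/45))) - 3353 = ((13 + 64) + (1/4)*(-45/34)*(-1429/45)) - 3353 = (77 + 1429/136) - 3353 = 11901/136 - 3353 = -444107/136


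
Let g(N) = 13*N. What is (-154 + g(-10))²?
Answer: 80656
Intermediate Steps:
(-154 + g(-10))² = (-154 + 13*(-10))² = (-154 - 130)² = (-284)² = 80656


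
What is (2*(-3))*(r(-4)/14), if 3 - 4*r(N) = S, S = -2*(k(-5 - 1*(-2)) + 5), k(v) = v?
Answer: -¾ ≈ -0.75000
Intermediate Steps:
S = -4 (S = -2*((-5 - 1*(-2)) + 5) = -2*((-5 + 2) + 5) = -2*(-3 + 5) = -2*2 = -4)
r(N) = 7/4 (r(N) = ¾ - ¼*(-4) = ¾ + 1 = 7/4)
(2*(-3))*(r(-4)/14) = (2*(-3))*((7/4)/14) = -21/(2*14) = -6*⅛ = -¾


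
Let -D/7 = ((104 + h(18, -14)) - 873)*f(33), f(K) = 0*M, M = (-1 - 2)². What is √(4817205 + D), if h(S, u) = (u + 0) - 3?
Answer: 3*√535245 ≈ 2194.8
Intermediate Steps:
M = 9 (M = (-3)² = 9)
f(K) = 0 (f(K) = 0*9 = 0)
h(S, u) = -3 + u (h(S, u) = u - 3 = -3 + u)
D = 0 (D = -7*((104 + (-3 - 14)) - 873)*0 = -7*((104 - 17) - 873)*0 = -7*(87 - 873)*0 = -(-5502)*0 = -7*0 = 0)
√(4817205 + D) = √(4817205 + 0) = √4817205 = 3*√535245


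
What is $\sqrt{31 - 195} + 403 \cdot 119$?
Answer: $47957 + 2 i \sqrt{41} \approx 47957.0 + 12.806 i$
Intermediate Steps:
$\sqrt{31 - 195} + 403 \cdot 119 = \sqrt{-164} + 47957 = 2 i \sqrt{41} + 47957 = 47957 + 2 i \sqrt{41}$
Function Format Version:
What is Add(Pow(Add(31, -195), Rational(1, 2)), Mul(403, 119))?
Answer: Add(47957, Mul(2, I, Pow(41, Rational(1, 2)))) ≈ Add(47957., Mul(12.806, I))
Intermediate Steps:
Add(Pow(Add(31, -195), Rational(1, 2)), Mul(403, 119)) = Add(Pow(-164, Rational(1, 2)), 47957) = Add(Mul(2, I, Pow(41, Rational(1, 2))), 47957) = Add(47957, Mul(2, I, Pow(41, Rational(1, 2))))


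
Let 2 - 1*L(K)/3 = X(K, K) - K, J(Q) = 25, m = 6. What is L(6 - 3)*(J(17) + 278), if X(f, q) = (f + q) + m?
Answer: -6363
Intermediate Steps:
X(f, q) = 6 + f + q (X(f, q) = (f + q) + 6 = 6 + f + q)
L(K) = -12 - 3*K (L(K) = 6 - 3*((6 + K + K) - K) = 6 - 3*((6 + 2*K) - K) = 6 - 3*(6 + K) = 6 + (-18 - 3*K) = -12 - 3*K)
L(6 - 3)*(J(17) + 278) = (-12 - 3*(6 - 3))*(25 + 278) = (-12 - 3*3)*303 = (-12 - 9)*303 = -21*303 = -6363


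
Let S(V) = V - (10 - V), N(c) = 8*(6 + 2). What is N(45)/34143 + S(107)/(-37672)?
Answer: -66973/18915222 ≈ -0.0035407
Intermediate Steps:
N(c) = 64 (N(c) = 8*8 = 64)
S(V) = -10 + 2*V (S(V) = V + (-10 + V) = -10 + 2*V)
N(45)/34143 + S(107)/(-37672) = 64/34143 + (-10 + 2*107)/(-37672) = 64*(1/34143) + (-10 + 214)*(-1/37672) = 64/34143 + 204*(-1/37672) = 64/34143 - 3/554 = -66973/18915222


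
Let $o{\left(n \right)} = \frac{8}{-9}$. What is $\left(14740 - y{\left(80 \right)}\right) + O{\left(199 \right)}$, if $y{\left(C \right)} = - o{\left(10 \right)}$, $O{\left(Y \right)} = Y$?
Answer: $\frac{134443}{9} \approx 14938.0$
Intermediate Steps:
$o{\left(n \right)} = - \frac{8}{9}$ ($o{\left(n \right)} = 8 \left(- \frac{1}{9}\right) = - \frac{8}{9}$)
$y{\left(C \right)} = \frac{8}{9}$ ($y{\left(C \right)} = \left(-1\right) \left(- \frac{8}{9}\right) = \frac{8}{9}$)
$\left(14740 - y{\left(80 \right)}\right) + O{\left(199 \right)} = \left(14740 - \frac{8}{9}\right) + 199 = \frac{132652}{9} + 199 = \frac{134443}{9}$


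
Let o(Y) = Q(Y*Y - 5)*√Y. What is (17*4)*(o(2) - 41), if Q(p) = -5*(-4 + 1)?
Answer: -2788 + 1020*√2 ≈ -1345.5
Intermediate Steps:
Q(p) = 15 (Q(p) = -5*(-3) = 15)
o(Y) = 15*√Y
(17*4)*(o(2) - 41) = (17*4)*(15*√2 - 41) = 68*(-41 + 15*√2) = -2788 + 1020*√2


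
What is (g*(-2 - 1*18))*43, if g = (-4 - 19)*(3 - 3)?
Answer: 0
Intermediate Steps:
g = 0 (g = -23*0 = 0)
(g*(-2 - 1*18))*43 = (0*(-2 - 1*18))*43 = (0*(-2 - 18))*43 = (0*(-20))*43 = 0*43 = 0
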